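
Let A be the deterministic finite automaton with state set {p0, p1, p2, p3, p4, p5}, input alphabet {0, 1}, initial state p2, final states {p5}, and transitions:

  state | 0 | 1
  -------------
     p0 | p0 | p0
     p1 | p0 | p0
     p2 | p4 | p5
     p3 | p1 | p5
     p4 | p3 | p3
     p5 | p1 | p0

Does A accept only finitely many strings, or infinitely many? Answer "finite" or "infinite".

finite

The useful states (reachable from p2 and able to reach an accepting state) are {p2, p3, p4, p5}.
Restricted to these states the transition graph has no cycle, so every accepting path has bounded length and L is finite.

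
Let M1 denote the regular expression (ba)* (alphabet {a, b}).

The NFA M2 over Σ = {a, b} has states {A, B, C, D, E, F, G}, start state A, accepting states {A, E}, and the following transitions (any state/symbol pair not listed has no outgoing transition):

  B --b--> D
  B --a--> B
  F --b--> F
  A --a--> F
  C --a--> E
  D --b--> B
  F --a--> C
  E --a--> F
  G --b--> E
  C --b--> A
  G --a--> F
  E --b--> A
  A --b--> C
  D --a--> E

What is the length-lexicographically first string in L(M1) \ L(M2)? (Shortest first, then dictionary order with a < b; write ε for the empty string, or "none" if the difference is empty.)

The string baba is accepted by M1 but not by M2.
No shorter string lies in the difference, and baba is the lexicographically first length-4 string in L(M1) \ L(M2).

baba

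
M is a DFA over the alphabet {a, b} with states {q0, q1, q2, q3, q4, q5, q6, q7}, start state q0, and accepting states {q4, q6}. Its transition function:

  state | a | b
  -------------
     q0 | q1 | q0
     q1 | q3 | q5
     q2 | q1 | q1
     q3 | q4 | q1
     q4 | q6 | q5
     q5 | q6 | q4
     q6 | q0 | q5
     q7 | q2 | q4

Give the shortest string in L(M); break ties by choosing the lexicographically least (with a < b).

A breadth-first search from q0 reaches an accepting state first via the path q0 → q1 → q3 → q4 on input aaa.
No string of length < 3 is accepted (BFS exhausts all shorter strings without reaching an accepting state), and aaa is the lexicographically least accepting string of length 3.

aaa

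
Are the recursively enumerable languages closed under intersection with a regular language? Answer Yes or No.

First check the input against a DFA for the regular language; if it passes, run the recogniser for L and accept when it does.
So the recursively enumerable languages are closed under intersection with a regular language.

Yes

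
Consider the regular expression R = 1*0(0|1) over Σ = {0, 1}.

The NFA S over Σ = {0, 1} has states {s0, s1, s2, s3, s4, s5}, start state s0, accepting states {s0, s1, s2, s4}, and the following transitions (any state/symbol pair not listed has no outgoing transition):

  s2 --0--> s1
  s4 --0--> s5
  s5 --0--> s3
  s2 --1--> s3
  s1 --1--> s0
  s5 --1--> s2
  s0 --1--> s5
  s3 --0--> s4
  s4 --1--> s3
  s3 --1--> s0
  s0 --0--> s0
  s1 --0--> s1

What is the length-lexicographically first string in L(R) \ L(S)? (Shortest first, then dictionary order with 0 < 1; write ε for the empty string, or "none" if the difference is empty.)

The string 01 is accepted by R but not by S.
No shorter string lies in the difference, and 01 is the lexicographically first length-2 string in L(R) \ L(S).

01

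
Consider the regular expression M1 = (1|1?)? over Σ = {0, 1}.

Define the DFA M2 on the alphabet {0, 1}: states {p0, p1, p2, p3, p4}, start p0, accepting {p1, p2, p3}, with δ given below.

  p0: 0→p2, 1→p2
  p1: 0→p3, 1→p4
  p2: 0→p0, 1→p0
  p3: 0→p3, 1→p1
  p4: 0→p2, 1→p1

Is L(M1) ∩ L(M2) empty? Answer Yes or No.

The string 1 is accepted by both M1 and M2.
Hence L(M1) ∩ L(M2) ≠ ∅.

No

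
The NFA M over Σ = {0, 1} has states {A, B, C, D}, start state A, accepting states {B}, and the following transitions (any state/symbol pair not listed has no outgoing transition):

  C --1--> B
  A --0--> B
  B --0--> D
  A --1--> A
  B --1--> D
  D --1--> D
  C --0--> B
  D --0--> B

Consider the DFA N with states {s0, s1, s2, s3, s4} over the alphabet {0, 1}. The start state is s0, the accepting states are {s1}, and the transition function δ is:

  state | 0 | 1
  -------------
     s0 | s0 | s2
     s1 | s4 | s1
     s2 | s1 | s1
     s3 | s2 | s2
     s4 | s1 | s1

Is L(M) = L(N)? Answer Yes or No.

No

The string 0 is accepted by M but rejected by N.
So L(M) ≠ L(N).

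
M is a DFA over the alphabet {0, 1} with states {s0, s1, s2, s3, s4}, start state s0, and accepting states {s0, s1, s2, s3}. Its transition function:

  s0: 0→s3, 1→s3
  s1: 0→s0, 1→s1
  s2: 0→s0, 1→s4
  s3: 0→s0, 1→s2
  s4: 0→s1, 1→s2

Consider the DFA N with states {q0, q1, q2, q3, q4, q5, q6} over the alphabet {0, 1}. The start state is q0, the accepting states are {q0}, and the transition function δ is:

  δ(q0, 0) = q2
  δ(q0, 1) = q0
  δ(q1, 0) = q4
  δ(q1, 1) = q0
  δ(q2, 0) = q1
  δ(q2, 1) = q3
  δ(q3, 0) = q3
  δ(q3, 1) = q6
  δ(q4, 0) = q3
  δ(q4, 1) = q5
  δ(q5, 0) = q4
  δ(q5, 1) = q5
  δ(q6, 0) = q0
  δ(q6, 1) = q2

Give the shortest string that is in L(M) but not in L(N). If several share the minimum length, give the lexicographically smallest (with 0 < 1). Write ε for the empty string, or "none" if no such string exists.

The string 0 is accepted by M but not by N.
No shorter string lies in the difference, and 0 is the lexicographically first length-1 string in L(M) \ L(N).

0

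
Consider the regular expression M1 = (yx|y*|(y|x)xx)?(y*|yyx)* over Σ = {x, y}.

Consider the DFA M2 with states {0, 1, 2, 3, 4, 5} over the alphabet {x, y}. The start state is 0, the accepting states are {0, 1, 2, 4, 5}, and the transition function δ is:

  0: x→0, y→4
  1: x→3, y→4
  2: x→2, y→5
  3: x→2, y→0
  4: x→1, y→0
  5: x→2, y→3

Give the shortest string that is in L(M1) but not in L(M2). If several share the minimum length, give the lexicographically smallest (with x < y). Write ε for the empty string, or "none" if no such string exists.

yxx

The string yxx is accepted by M1 but not by M2.
No shorter string lies in the difference, and yxx is the lexicographically first length-3 string in L(M1) \ L(M2).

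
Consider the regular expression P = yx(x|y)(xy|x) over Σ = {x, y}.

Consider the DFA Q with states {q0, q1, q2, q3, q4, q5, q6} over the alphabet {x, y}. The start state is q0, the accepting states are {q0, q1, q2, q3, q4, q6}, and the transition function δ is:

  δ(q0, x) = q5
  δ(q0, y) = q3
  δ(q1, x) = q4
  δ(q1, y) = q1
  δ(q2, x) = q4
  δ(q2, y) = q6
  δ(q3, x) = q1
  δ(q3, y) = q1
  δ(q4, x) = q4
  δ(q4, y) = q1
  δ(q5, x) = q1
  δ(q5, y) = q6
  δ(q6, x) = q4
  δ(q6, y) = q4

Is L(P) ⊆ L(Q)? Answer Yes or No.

Converting the expression P to a DFA (subset construction, then merging equivalent states) gives the minimal DFA with states {p0, p1, p2, p3, p4, p5, p6}, start state p0, accepting states {p5, p6} and transitions p0: x→p1, y→p2; p1: x→p1, y→p1; p2: x→p3, y→p1; p3: x→p4, y→p4; p4: x→p5, y→p1; p5: x→p1, y→p6; p6: x→p1, y→p1.
Exploring the product automaton P × Q from the start pair (p0, q0), following both machines on each input symbol, reaches 11 state pairs: (p0, q0), (p1, q5), (p2, q3), (p1, q1), (p1, q6), (p3, q1), (p1, q4), (p4, q4), (p4, q1), (p5, q4), (p6, q1).
P accepts in {p5, p6} and Q accepts in {q0, q1, q2, q3, q4, q6}. The reachable pairs whose P-component is accepting are (p5, q4), (p6, q1); in each of them the Q-component is accepting too, so the product for L(P) \ L(Q) (P-component accepting, Q-component rejecting) has no reachable accepting pair and the difference is empty.
Hence every string in L(P) is also in L(Q).

Yes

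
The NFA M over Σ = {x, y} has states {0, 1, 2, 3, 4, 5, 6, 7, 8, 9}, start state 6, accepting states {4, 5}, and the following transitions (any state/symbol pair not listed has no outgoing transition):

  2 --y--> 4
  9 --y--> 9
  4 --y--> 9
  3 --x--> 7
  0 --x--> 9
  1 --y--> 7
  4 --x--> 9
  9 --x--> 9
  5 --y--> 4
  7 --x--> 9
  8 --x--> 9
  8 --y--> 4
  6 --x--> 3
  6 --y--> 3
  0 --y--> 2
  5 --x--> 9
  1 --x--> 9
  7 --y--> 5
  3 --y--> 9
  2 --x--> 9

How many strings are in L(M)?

4

The useful subgraph on states {3, 4, 5, 6, 7} is acyclic, so L(M) is finite; the longest accepting path visits 5 useful states, giving maximum string length 4.
Counting accepting paths from 6 by length: 2 of length 3, 2 of length 4. Total 4.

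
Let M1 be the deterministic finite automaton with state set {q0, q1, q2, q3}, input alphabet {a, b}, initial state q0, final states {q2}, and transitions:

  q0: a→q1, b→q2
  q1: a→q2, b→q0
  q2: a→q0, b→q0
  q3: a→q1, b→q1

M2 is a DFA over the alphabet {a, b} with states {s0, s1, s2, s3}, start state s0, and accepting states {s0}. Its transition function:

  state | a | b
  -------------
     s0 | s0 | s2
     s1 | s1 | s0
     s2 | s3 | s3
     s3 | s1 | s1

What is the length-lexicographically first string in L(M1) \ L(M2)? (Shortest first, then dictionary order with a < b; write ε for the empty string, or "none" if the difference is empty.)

b

The string b is accepted by M1 but not by M2.
No shorter string lies in the difference, and b is the lexicographically first length-1 string in L(M1) \ L(M2).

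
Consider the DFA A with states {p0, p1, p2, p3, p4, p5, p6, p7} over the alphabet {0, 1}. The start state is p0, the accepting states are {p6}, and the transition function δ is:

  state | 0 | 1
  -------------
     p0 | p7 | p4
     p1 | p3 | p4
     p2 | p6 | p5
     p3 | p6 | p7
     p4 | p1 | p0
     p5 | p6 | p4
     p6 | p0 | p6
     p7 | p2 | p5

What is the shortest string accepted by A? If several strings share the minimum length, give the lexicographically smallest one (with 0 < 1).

000

A breadth-first search from p0 reaches an accepting state first via the path p0 → p7 → p2 → p6 on input 000.
No string of length < 3 is accepted (BFS exhausts all shorter strings without reaching an accepting state), and 000 is the lexicographically least accepting string of length 3.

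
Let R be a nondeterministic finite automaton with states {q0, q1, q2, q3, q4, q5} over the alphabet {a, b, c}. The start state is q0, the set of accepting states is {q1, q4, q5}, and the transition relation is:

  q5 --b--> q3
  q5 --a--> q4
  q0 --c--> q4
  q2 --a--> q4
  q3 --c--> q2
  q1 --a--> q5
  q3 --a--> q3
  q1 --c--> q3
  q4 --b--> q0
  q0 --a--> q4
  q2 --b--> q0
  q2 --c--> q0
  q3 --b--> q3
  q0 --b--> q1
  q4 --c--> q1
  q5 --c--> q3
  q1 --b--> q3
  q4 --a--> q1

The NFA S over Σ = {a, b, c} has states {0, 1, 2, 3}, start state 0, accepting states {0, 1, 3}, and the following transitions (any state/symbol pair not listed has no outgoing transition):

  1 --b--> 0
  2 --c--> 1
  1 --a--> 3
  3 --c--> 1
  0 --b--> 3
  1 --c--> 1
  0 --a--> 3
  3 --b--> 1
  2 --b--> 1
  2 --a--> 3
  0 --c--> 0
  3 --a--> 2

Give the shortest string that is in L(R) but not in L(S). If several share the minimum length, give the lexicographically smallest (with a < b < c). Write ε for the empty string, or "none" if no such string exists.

The string aa is accepted by R but not by S.
No shorter string lies in the difference, and aa is the lexicographically first length-2 string in L(R) \ L(S).

aa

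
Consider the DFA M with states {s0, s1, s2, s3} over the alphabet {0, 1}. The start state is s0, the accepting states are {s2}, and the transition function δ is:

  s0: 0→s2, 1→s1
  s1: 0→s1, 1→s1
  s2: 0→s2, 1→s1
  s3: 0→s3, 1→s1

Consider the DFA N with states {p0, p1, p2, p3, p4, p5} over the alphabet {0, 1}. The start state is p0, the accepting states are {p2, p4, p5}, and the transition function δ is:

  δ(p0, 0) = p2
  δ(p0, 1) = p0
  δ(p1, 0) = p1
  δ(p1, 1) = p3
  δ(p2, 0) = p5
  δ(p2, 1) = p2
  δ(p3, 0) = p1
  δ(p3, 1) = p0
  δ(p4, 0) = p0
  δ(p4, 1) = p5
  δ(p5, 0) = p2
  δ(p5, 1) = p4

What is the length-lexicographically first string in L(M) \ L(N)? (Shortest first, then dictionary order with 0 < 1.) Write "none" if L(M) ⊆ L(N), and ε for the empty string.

none

Exploring the product automaton M × N from the start pair (s0, p0), following both machines on each input symbol, reaches 7 state pairs: (s0, p0), (s2, p2), (s1, p0), (s2, p5), (s1, p2), (s1, p4), (s1, p5).
M accepts in {s2} and N accepts in {p2, p4, p5}. The reachable pairs whose M-component is accepting are (s2, p2), (s2, p5); in each of them the N-component is accepting too, so the product for L(M) \ L(N) (M-component accepting, N-component rejecting) has no reachable accepting pair and the difference is empty.
So every string accepted by M is also accepted by N: L(M) \ L(N) = ∅ and there is no such string.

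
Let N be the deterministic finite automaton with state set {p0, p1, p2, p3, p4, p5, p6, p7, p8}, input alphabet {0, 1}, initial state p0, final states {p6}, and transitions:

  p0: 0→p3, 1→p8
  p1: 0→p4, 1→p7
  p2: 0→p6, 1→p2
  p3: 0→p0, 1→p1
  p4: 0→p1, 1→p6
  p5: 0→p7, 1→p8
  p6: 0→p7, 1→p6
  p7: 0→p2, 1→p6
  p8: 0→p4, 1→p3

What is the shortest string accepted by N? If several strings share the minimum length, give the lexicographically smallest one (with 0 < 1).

A breadth-first search from p0 reaches an accepting state first via the path p0 → p8 → p4 → p6 on input 101.
No string of length < 3 is accepted (BFS exhausts all shorter strings without reaching an accepting state), and 101 is the lexicographically least accepting string of length 3.

101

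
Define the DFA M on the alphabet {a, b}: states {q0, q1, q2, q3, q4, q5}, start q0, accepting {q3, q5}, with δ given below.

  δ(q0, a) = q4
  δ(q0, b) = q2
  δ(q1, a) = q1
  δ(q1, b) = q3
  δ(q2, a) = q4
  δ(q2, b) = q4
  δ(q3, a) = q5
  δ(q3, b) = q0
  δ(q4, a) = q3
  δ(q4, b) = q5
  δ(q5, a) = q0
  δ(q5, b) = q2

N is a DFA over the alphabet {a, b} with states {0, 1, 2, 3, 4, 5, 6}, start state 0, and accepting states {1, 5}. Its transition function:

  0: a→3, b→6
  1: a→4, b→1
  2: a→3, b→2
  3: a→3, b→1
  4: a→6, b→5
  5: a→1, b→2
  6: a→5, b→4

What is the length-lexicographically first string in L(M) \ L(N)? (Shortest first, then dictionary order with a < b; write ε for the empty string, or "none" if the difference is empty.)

The string aa is accepted by M but not by N.
No shorter string lies in the difference, and aa is the lexicographically first length-2 string in L(M) \ L(N).

aa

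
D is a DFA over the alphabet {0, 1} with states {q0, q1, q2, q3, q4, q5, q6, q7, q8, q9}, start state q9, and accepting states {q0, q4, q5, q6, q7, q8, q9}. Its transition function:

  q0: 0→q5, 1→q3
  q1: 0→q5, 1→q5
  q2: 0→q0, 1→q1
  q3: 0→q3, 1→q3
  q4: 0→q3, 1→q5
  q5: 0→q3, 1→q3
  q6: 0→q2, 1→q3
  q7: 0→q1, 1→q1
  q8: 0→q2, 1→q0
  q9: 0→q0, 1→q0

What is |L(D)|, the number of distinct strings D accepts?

The useful subgraph on states {q0, q5, q9} is acyclic, so L(D) is finite; the longest accepting path visits 3 useful states, giving maximum string length 2.
Counting accepting paths from q9 by length: 1 of length 0, 2 of length 1, 2 of length 2. Total 5.

5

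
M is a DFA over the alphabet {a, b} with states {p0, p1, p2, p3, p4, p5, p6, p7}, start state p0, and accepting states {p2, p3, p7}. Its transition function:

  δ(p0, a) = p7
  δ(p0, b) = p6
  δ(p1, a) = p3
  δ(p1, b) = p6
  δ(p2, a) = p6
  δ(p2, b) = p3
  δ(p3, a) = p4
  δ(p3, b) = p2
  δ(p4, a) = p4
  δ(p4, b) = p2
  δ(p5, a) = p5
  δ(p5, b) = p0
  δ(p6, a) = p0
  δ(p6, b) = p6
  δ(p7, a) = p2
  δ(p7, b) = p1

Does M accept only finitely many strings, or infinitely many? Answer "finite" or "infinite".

State p0 is reachable from the start and can reach an accepting state, and it lies on the cycle p0 → p6 → p0.
Traversing that cycle any number of times yields accepted strings of unbounded length, so the language is infinite.

infinite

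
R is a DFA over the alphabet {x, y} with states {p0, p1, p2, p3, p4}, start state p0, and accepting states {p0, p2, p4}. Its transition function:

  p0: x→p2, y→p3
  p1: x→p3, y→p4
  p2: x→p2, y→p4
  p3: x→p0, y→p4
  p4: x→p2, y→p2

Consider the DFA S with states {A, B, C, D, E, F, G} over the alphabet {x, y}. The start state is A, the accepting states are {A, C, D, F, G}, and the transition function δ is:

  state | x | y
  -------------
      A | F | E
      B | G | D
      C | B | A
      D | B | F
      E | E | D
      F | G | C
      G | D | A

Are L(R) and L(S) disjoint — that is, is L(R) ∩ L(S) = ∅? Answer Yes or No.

No

The empty string ε is accepted by both R and S.
Hence L(R) ∩ L(S) ≠ ∅.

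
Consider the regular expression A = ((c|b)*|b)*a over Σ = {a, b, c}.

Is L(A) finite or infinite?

The expression contains a Kleene star applied to a subexpression that matches at least one nonempty string, so it matches strings of unbounded length.
Hence L(A) is infinite.

infinite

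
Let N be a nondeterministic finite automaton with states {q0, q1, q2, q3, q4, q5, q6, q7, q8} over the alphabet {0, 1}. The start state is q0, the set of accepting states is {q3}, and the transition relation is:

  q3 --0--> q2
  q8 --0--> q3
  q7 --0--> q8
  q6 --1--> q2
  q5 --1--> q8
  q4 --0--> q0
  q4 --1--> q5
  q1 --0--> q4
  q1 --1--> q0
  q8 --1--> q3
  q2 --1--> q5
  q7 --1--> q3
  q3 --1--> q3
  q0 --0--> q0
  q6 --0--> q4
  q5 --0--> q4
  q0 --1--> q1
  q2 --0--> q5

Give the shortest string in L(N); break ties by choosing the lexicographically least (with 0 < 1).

10110

A breadth-first search from q0 reaches an accepting state first via the path q0 → q1 → q4 → q5 → q8 → q3 on input 10110.
No string of length < 5 is accepted (BFS exhausts all shorter strings without reaching an accepting state), and 10110 is the lexicographically least accepting string of length 5.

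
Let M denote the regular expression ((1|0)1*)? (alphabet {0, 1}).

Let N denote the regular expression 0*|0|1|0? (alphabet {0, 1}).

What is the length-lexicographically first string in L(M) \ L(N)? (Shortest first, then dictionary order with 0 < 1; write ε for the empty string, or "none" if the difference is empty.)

01

The string 01 is accepted by M but not by N.
No shorter string lies in the difference, and 01 is the lexicographically first length-2 string in L(M) \ L(N).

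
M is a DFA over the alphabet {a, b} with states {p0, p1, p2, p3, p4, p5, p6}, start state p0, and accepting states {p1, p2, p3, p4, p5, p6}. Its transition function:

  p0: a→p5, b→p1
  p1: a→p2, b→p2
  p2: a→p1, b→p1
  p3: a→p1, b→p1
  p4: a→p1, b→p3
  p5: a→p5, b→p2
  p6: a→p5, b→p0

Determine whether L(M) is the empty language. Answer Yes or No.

No

The string a is accepted: the run p0 → p5 ends in the accepting state p5.
Since at least one string is accepted, L(M) is not empty.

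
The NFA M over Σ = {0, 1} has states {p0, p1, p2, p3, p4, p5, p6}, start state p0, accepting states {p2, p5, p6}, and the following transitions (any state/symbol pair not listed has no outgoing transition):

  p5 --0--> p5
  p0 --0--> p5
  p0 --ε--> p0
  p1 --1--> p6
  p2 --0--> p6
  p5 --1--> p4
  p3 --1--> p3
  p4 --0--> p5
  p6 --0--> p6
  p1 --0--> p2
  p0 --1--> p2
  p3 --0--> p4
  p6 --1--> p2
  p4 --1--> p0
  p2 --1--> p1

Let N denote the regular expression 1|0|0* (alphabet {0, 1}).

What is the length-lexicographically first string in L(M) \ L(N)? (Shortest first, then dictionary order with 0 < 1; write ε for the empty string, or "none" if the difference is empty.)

The string 10 is accepted by M but not by N.
No shorter string lies in the difference, and 10 is the lexicographically first length-2 string in L(M) \ L(N).

10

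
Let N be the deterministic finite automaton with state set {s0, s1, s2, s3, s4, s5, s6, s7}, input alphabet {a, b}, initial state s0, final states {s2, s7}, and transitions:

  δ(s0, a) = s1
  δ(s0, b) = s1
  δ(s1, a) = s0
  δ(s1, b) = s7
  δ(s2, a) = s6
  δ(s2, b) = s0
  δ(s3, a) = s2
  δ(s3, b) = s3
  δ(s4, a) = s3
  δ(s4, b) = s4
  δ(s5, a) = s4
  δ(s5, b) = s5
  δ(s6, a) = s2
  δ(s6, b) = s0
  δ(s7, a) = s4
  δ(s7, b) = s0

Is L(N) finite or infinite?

State s0 is reachable from the start and can reach an accepting state, and it lies on the cycle s0 → s1 → s0.
Traversing that cycle any number of times yields accepted strings of unbounded length, so the language is infinite.

infinite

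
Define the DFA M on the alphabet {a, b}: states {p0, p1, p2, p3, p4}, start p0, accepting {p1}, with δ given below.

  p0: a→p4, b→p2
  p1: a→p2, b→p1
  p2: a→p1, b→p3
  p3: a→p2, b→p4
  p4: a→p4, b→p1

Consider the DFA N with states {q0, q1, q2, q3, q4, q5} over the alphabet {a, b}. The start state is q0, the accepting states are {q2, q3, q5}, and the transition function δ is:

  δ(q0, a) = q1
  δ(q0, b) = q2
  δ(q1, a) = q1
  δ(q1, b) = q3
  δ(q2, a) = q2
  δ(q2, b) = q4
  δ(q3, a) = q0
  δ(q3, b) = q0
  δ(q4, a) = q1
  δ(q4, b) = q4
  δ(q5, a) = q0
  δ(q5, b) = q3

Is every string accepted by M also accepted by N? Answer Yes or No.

No

The string abb is in L(M) but not in L(N).
So L(M) ⊄ L(N).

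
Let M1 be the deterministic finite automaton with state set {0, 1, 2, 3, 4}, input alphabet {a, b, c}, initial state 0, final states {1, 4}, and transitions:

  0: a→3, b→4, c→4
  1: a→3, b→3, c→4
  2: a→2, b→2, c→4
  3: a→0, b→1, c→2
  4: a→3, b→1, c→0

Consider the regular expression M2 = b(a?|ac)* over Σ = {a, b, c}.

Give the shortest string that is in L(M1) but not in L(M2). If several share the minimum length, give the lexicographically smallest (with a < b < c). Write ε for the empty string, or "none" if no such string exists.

The string c is accepted by M1 but not by M2.
No shorter string lies in the difference, and c is the lexicographically first length-1 string in L(M1) \ L(M2).

c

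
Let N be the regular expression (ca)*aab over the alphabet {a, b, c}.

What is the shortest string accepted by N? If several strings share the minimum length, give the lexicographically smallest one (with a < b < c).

aab

By inspection of the expression, no string of length less than 3 matches, and aab is the lexicographically first match of length 3.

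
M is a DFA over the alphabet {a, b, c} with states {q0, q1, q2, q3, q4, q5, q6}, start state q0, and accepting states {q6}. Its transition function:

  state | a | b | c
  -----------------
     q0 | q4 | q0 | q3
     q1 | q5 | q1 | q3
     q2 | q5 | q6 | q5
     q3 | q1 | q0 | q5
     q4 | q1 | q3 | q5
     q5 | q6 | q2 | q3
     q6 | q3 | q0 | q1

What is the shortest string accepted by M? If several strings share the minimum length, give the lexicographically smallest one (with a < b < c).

aca

A breadth-first search from q0 reaches an accepting state first via the path q0 → q4 → q5 → q6 on input aca.
No string of length < 3 is accepted (BFS exhausts all shorter strings without reaching an accepting state), and aca is the lexicographically least accepting string of length 3.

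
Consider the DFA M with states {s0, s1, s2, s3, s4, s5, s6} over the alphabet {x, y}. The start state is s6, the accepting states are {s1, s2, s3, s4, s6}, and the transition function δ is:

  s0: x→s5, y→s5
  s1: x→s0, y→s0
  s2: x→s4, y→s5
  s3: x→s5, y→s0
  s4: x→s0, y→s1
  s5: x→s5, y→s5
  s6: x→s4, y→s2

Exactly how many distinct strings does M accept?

6

The useful subgraph on states {s1, s2, s4, s6} is acyclic, so L(M) is finite; the longest accepting path visits 4 useful states, giving maximum string length 3.
Counting accepting paths from s6 by length: 1 of length 0, 2 of length 1, 2 of length 2, 1 of length 3. Total 6.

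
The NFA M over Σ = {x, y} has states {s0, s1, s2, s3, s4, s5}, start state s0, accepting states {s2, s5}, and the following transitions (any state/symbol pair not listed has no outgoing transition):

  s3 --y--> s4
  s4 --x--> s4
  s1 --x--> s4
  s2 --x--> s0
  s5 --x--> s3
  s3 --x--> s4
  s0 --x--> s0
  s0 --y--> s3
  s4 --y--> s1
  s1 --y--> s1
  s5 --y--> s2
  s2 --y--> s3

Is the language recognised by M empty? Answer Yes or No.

Yes

The states reachable from the start state are {s0, s1, s3, s4}.
None of the accepting states {s2, s5} is reachable, so no string is accepted and L(M) = ∅.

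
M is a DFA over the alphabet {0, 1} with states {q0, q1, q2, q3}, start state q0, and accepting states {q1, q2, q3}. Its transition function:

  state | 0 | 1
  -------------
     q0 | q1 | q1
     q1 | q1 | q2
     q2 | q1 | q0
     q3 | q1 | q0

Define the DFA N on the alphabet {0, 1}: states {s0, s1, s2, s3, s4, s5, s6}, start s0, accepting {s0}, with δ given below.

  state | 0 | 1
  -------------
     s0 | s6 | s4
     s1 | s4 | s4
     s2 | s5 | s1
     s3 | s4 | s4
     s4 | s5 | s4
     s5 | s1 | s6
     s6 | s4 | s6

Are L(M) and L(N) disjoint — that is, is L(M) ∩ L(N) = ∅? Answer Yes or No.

Yes

Exploring the product automaton M × N from the start pair (q0, s0), following both machines on each input symbol, reaches 9 state pairs: (q0, s0), (q1, s6), (q1, s4), (q2, s6), (q1, s5), (q2, s4), (q0, s6), (q1, s1), (q0, s4).
M accepts in {q1, q2, q3} and N accepts in {s0}; no reachable pair has both components accepting, so no string drives both machines to acceptance simultaneously and L(M) ∩ L(N) = ∅.
So no string is accepted by both, and the intersection is empty.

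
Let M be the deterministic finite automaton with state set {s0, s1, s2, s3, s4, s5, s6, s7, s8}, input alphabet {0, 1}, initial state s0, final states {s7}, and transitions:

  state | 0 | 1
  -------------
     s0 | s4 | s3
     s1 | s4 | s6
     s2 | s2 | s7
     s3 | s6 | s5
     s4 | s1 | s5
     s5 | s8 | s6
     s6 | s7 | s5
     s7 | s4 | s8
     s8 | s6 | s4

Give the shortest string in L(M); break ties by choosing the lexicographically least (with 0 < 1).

A breadth-first search from s0 reaches an accepting state first via the path s0 → s3 → s6 → s7 on input 100.
No string of length < 3 is accepted (BFS exhausts all shorter strings without reaching an accepting state), and 100 is the lexicographically least accepting string of length 3.

100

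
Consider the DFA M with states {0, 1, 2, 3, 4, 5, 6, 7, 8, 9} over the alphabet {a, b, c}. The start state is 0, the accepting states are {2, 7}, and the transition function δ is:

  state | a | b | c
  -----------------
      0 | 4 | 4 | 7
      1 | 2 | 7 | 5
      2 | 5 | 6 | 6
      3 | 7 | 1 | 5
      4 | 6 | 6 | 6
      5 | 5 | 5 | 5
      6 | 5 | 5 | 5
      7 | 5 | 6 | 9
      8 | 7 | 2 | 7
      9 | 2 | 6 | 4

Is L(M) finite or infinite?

The useful states (reachable from 0 and able to reach an accepting state) are {0, 2, 7, 9}.
Restricted to these states the transition graph has no cycle, so every accepting path has bounded length and L is finite.

finite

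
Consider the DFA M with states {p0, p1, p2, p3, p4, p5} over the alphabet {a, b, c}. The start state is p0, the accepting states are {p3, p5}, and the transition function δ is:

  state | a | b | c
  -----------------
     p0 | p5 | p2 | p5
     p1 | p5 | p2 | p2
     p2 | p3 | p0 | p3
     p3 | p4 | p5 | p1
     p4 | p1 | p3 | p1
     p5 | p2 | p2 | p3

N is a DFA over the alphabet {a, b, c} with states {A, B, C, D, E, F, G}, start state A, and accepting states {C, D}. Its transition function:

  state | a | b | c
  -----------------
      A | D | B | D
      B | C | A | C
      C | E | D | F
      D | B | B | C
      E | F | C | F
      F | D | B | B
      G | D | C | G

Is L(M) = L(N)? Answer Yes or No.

Exploring the product automaton M × N from the start pair (p0, A), following both machines on each input symbol, reaches 6 state pairs: (p0, A), (p5, D), (p2, B), (p3, C), (p4, E), (p1, F).
M accepts in {p3, p5} and N accepts in {C, D}. In every reachable pair the two components are either both accepting — (p5, D), (p3, C) — or both non-accepting, so no string is accepted by exactly one of the machines: L(M) \ L(N) and L(N) \ L(M) are both empty.
Hence every string is accepted by M iff it is accepted by N, and the two languages coincide.

Yes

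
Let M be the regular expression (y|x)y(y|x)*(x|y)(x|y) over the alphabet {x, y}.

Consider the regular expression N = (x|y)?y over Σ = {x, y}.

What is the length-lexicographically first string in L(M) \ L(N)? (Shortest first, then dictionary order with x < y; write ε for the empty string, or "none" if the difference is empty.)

xyxx

The string xyxx is accepted by M but not by N.
No shorter string lies in the difference, and xyxx is the lexicographically first length-4 string in L(M) \ L(N).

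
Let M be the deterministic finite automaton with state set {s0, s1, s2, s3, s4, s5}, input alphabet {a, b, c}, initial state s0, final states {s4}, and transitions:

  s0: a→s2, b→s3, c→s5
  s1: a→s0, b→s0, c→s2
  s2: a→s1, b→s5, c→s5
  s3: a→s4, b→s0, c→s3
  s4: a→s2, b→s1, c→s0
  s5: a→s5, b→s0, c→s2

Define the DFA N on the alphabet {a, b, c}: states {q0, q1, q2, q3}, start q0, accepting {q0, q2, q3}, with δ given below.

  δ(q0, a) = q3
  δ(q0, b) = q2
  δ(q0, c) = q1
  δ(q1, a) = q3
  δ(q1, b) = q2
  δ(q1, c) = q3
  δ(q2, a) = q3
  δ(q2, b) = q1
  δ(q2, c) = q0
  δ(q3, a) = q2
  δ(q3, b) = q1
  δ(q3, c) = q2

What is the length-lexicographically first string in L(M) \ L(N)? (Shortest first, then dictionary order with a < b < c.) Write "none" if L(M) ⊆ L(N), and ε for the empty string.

Exploring the product automaton M × N from the start pair (s0, q0), following both machines on each input symbol, reaches 21 state pairs: (s0, q0), (s2, q3), (s3, q2), (s5, q1), (s1, q2), (s5, q2), (s4, q3), (s0, q1), (s3, q0), (s5, q3), (s0, q2), (s0, q3), (s2, q0), (s2, q2), (s1, q1), (s3, q1), (s5, q0), (s1, q3), (s3, q3), (s2, q1), (s4, q2).
M accepts in {s4} and N accepts in {q0, q2, q3}. The reachable pairs whose M-component is accepting are (s4, q3), (s4, q2); in each of them the N-component is accepting too, so the product for L(M) \ L(N) (M-component accepting, N-component rejecting) has no reachable accepting pair and the difference is empty.
So every string accepted by M is also accepted by N: L(M) \ L(N) = ∅ and there is no such string.

none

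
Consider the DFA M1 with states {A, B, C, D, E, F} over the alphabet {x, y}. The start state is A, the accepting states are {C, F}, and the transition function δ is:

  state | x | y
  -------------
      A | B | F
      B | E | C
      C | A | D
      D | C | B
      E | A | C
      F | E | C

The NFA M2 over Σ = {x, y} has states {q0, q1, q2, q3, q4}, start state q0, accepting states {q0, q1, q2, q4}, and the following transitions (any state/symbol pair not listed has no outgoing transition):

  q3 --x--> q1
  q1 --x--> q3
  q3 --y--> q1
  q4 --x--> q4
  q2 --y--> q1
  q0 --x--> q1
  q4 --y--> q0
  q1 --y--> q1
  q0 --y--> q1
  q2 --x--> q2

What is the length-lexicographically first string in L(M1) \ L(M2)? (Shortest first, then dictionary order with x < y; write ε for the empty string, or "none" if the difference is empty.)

xyyx

The string xyyx is accepted by M1 but not by M2.
No shorter string lies in the difference, and xyyx is the lexicographically first length-4 string in L(M1) \ L(M2).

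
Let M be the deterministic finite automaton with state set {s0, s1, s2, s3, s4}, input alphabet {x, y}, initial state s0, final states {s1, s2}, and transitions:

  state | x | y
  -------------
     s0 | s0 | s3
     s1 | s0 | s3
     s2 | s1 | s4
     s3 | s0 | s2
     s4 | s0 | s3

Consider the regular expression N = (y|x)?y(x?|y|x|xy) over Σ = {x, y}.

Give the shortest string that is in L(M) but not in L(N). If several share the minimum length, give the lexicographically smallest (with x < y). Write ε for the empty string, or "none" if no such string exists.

The string xxyy is accepted by M but not by N.
No shorter string lies in the difference, and xxyy is the lexicographically first length-4 string in L(M) \ L(N).

xxyy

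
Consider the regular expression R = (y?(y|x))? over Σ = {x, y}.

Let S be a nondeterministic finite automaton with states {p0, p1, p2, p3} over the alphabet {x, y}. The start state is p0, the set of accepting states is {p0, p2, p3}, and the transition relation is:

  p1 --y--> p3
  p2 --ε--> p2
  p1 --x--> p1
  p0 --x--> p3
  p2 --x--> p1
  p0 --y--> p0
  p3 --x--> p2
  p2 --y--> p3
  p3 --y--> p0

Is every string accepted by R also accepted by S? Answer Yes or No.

Converting the expression R to a DFA (subset construction, then merging equivalent states) gives the minimal DFA with states {r0, r1, r2, r3}, start state r0, accepting states {r0, r1, r2} and transitions r0: x→r1, y→r2; r1: x→r3, y→r3; r2: x→r1, y→r1; r3: x→r3, y→r3.
Exploring the product automaton R × S from the start pair (r0, p0), following both machines on each input symbol, reaches 8 state pairs: (r0, p0), (r1, p3), (r2, p0), (r3, p2), (r3, p0), (r1, p0), (r3, p1), (r3, p3).
R accepts in {r0, r1, r2} and S accepts in {p0, p2, p3}. The reachable pairs whose R-component is accepting are (r0, p0), (r1, p3), (r2, p0), (r1, p0); in each of them the S-component is accepting too, so the product for L(R) \ L(S) (R-component accepting, S-component rejecting) has no reachable accepting pair and the difference is empty.
Hence every string in L(R) is also in L(S).

Yes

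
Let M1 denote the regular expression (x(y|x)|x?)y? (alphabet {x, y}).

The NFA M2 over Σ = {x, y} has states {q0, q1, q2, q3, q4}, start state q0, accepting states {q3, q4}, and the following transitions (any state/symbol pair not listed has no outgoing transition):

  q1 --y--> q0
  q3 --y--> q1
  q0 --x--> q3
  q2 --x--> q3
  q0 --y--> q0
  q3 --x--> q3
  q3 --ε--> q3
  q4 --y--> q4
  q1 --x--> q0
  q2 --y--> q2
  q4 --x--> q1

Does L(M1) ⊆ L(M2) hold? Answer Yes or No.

No

The empty string ε is in L(M1) but not in L(M2).
So L(M1) ⊄ L(M2).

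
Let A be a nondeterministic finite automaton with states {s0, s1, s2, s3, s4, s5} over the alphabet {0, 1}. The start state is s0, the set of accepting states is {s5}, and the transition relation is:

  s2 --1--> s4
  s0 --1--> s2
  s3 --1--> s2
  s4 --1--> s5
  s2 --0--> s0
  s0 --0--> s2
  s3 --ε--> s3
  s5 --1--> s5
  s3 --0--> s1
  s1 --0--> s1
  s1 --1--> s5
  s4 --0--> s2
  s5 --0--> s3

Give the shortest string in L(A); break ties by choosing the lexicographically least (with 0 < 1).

011

A breadth-first search from s0 reaches an accepting state first via the path s0 → s2 → s4 → s5 on input 011.
No string of length < 3 is accepted (BFS exhausts all shorter strings without reaching an accepting state), and 011 is the lexicographically least accepting string of length 3.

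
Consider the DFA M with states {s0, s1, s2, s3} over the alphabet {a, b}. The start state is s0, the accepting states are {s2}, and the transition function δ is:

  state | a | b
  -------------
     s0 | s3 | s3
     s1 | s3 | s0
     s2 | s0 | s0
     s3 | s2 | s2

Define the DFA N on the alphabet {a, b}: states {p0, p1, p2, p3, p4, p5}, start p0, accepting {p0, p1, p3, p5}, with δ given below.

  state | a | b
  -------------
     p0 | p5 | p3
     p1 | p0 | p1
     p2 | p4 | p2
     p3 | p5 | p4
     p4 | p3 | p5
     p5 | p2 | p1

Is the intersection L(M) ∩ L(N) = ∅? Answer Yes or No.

No

The string ab is accepted by both M and N.
Hence L(M) ∩ L(N) ≠ ∅.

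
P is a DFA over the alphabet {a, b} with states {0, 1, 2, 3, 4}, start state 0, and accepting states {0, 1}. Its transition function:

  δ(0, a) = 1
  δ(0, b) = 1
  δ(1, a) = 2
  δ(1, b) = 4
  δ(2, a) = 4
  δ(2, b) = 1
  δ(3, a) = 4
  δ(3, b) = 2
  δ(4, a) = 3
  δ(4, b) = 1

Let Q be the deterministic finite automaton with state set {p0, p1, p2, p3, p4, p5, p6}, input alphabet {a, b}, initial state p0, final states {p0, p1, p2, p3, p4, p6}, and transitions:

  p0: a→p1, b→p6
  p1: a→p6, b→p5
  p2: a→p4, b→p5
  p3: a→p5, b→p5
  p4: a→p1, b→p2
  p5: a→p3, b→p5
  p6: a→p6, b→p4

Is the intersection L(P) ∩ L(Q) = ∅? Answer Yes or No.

No

The empty string ε is accepted by both P and Q.
Hence L(P) ∩ L(Q) ≠ ∅.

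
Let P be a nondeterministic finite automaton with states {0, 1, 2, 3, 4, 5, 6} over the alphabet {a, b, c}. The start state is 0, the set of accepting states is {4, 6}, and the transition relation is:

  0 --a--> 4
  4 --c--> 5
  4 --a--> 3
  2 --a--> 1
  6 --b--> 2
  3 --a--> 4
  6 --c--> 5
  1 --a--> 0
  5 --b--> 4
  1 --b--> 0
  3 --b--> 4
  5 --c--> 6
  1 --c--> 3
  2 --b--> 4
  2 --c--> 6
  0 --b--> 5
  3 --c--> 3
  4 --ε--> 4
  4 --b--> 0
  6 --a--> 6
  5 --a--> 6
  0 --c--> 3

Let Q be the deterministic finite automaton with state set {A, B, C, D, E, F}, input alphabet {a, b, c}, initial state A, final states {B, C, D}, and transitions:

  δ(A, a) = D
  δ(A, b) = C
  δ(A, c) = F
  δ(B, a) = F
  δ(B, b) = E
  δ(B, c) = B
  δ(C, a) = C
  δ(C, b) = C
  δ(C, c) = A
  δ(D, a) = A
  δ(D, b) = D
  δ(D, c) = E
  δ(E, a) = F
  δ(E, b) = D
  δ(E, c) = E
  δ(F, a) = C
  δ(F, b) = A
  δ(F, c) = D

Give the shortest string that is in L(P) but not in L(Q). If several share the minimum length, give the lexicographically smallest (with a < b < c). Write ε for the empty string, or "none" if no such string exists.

The string bc is accepted by P but not by Q.
No shorter string lies in the difference, and bc is the lexicographically first length-2 string in L(P) \ L(Q).

bc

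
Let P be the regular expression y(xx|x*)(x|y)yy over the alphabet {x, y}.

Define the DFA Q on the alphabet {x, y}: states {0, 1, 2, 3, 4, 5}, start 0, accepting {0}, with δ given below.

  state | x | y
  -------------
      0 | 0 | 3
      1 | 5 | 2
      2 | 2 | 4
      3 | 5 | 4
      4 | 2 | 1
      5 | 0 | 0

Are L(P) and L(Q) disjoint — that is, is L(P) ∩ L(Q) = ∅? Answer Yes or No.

Yes

Converting the expression P to a DFA (subset construction, then merging equivalent states) gives the minimal DFA with states {p0, p1, p2, p3, p4, p5, p6, p7, p8}, start state p0, accepting states {p7, p8} and transitions p0: x→p1, y→p2; p1: x→p1, y→p1; p2: x→p3, y→p4; p3: x→p3, y→p5; p4: x→p1, y→p6; p5: x→p1, y→p7; p6: x→p1, y→p8; p7: x→p1, y→p8; p8: x→p1, y→p1.
Exploring the product automaton P × Q from the start pair (p0, 0), following both machines on each input symbol, reaches 19 state pairs: (p0, 0), (p1, 0), (p2, 3), (p1, 3), (p3, 5), (p4, 4), (p1, 5), (p1, 4), (p3, 0), (p5, 0), (p1, 2), (p6, 1), (p1, 1), (p5, 3), (p7, 3), (p8, 2), (p7, 4), (p8, 4), (p8, 1).
P accepts in {p7, p8} and Q accepts in {0}; no reachable pair has both components accepting, so no string drives both machines to acceptance simultaneously and L(P) ∩ L(Q) = ∅.
So no string is accepted by both, and the intersection is empty.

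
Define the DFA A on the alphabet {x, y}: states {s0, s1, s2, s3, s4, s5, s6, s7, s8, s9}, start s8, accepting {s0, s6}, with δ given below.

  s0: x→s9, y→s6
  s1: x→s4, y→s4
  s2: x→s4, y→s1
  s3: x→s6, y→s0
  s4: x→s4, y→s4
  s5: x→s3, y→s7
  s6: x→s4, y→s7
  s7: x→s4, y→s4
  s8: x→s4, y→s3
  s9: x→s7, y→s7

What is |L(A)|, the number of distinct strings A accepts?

3

The useful subgraph on states {s0, s3, s6, s8} is acyclic, so L(A) is finite; the longest accepting path visits 4 useful states, giving maximum string length 3.
Counting accepting paths from s8 by length: 2 of length 2, 1 of length 3. Total 3.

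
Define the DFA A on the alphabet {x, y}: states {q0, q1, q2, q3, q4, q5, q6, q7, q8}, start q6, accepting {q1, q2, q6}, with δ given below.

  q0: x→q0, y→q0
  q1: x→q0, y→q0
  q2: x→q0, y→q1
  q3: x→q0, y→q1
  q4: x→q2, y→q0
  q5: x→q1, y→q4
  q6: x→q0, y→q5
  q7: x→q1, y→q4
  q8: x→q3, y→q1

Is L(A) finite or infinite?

The useful states (reachable from q6 and able to reach an accepting state) are {q1, q2, q4, q5, q6}.
Restricted to these states the transition graph has no cycle, so every accepting path has bounded length and L is finite.

finite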